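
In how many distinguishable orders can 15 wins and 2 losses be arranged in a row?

136

Choose positions for the wins: C(17,15) = 136.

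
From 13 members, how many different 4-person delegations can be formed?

715

This is C(13,4) = 715.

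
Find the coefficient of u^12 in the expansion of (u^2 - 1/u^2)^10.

45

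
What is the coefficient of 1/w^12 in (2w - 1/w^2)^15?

-320320

General term: C(15,j)·(2w)^j·(-1/w^2)^(15-j), with w-exponent 1j − 2(15−j) = 3j − 30.
Set 3j − 30 = -12: j = 6.
C(15,6) = 5005; 2^6 = 64; (-1)^9 = -1.
Coefficient = 5005 · 64 · (-1) = -320320.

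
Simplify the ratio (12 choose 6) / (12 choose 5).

7/6

C(n,k+1)/C(n,k) = (n−k)/(k+1) = (12−5)/(5+1) = 7/6.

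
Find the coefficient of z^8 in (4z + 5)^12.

20275200000

The general term is C(12,j)·(4z)^j·(5)^(12-j); the z^8 term has j = 8.
C(12,8) = 495.
Coefficient = C(12,8) · 4^8 · 5^4 = 495 · 65536 · 625 = 20275200000.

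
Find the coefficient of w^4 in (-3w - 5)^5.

The general term is C(5,j)·(-3w)^j·(-5)^(5-j); the w^4 term has j = 4.
C(5,4) = 5.
Coefficient = C(5,4) · (-3)^4 · (-5)^1 = 5 · 81 · (-5) = -2025.

-2025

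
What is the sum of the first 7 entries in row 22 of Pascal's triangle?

1 + 22 + 231 + 1540 + 7315 + 26334 + 74613 = 110056.

110056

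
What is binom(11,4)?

330

C(11,4) = (11·10·9·8) / 4! = 7920 / 24 = 330.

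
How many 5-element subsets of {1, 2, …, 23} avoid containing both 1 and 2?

32319

All 5-subsets: C(23,5) = 33649. Those containing both fixed elements: C(21,3) = 1330.
33649 − 1330 = 32319.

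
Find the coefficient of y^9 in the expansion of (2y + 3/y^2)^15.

7741440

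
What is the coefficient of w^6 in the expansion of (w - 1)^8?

28

The general term is C(8,j)·(w)^j·(-1)^(8-j); the w^6 term has j = 6.
C(8,6) = 28.
Coefficient = C(8,6) = 28.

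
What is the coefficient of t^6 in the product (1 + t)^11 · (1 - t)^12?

Coefficient of t^6 = Σ_{j} C(11,j)·1^j·C(12,6-j)·(-1)^(6-j) for j from 0 to 6.
= 924 + (-8712) + 27225 + (-36300) + 21780 + (-5544) + 462 = -165.

-165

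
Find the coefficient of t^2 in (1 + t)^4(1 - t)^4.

-4

Coefficient of t^2 = Σ_{j} C(4,j)·1^j·C(4,2-j)·(-1)^(2-j) for j from 0 to 2.
= 6 + (-16) + 6 = -4.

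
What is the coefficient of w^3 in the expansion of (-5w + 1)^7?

-4375

The general term is C(7,j)·(-5w)^j·(1)^(7-j); the w^3 term has j = 3.
C(7,3) = 35.
Coefficient = C(7,3) · (-5)^3 = 35 · (-125) = -4375.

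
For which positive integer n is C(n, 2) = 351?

n(n−1)/2 = 351 ⇒ n(n−1) = 702. Since 27·26 = 702, n = 27.

27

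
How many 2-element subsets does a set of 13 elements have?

78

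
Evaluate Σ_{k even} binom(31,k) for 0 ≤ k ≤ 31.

Even-k terms of row 31 sum to 2^30 = 1073741824.

1073741824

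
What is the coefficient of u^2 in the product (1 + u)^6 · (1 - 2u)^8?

31

Coefficient of u^2 = Σ_{j} C(6,j)·1^j·C(8,2-j)·(-2)^(2-j) for j from 0 to 2.
= 112 + (-96) + 15 = 31.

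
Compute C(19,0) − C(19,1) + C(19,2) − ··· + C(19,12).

18564

The partial alternating sum Σ_{k=0}^{12} (−1)^k C(19,k) = (−1)^12 C(18,12) = 18564.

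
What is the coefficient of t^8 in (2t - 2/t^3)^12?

-49152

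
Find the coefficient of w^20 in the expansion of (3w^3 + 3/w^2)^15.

General term: C(15,j)·(3w^3)^j·(3/w^2)^(15-j), with w-exponent 3j − 2(15−j) = 5j − 30.
Set 5j − 30 = 20: j = 10.
C(15,10) = 3003; 3^10 = 59049; 3^5 = 243.
Coefficient = 3003 · 59049 · 243 = 43089767721.

43089767721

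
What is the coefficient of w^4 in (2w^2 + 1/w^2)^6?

240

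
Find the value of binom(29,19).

20030010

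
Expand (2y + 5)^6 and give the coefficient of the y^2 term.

37500

The general term is C(6,j)·(2y)^j·(5)^(6-j); the y^2 term has j = 2.
C(6,2) = 15.
Coefficient = C(6,2) · 2^2 · 5^4 = 15 · 4 · 625 = 37500.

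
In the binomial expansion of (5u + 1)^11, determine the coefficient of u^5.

The general term is C(11,j)·(5u)^j·(1)^(11-j); the u^5 term has j = 5.
C(11,5) = 462.
Coefficient = C(11,5) · 5^5 = 462 · 3125 = 1443750.

1443750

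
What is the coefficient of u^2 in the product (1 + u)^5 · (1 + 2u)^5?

100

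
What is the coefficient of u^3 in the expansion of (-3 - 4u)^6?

34560

The general term is C(6,j)·(-3)^j·(-4u)^(6-j); the u^3 term has j = 3.
C(6,3) = 20.
Coefficient = C(6,3) · (-3)^3 · (-4)^3 = 20 · (-27) · (-64) = 34560.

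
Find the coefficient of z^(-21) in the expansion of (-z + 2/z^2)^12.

-24576

General term: C(12,j)·(-z)^j·(2/z^2)^(12-j), with z-exponent 1j − 2(12−j) = 3j − 24.
Set 3j − 24 = -21: j = 1.
C(12,1) = 12; (-1)^1 = -1; 2^11 = 2048.
Coefficient = 12 · (-1) · 2048 = -24576.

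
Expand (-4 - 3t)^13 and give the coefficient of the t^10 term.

-1080832896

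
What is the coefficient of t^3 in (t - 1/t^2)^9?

36

General term: C(9,j)·(t)^j·(-1/t^2)^(9-j), with t-exponent 1j − 2(9−j) = 3j − 18.
Set 3j − 18 = 3: j = 7.
C(9,7) = 36; 1^7 = 1; (-1)^2 = 1.
Coefficient = 36 · 1 · 1 = 36.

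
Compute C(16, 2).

C(16,2) = (16·15) / 2! = 240 / 2 = 120.

120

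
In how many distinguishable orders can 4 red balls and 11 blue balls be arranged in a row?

Choose positions for the red balls: C(15,4) = 1365.

1365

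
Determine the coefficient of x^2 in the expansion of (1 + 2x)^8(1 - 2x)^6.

-20

Coefficient of x^2 = Σ_{j} C(8,j)·2^j·C(6,2-j)·(-2)^(2-j) for j from 0 to 2.
= 60 + (-192) + 112 = -20.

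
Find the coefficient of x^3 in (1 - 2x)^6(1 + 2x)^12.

Coefficient of x^3 = Σ_{j} C(6,j)·(-2)^j·C(12,3-j)·2^(3-j) for j from 0 to 3.
= 1760 + (-3168) + 1440 + (-160) = -128.

-128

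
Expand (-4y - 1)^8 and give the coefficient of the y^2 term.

448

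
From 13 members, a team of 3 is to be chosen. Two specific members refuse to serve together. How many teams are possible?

275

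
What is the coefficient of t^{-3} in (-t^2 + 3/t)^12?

-4330260

General term: C(12,j)·(-t^2)^j·(3/t)^(12-j), with t-exponent 2j − 1(12−j) = 3j − 12.
Set 3j − 12 = -3: j = 3.
C(12,3) = 220; (-1)^3 = -1; 3^9 = 19683.
Coefficient = 220 · (-1) · 19683 = -4330260.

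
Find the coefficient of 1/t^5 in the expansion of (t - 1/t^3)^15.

-3003

General term: C(15,j)·(t)^j·(-1/t^3)^(15-j), with t-exponent 1j − 3(15−j) = 4j − 45.
Set 4j − 45 = -5: j = 10.
C(15,10) = 3003; 1^10 = 1; (-1)^5 = -1.
Coefficient = 3003 · 1 · (-1) = -3003.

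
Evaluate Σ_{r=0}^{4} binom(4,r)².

70

Σ C(4,r)² is the coefficient of x^4 in (1+x)^4(1+x)^4 = (1+x)^8, i.e. C(8,4) = 70.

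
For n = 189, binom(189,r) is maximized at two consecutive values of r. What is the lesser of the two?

For odd n = 189, C(189,r) peaks at r = (n−1)/2 and (n+1)/2; the lesser is 94.

94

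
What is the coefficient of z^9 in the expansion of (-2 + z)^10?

-20

The general term is C(10,j)·(-2)^j·(z)^(10-j); the z^9 term has j = 1.
C(10,1) = 10.
Coefficient = C(10,1) · (-2)^1 = 10 · (-2) = -20.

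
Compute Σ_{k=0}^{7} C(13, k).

1 + 13 + 78 + 286 + 715 + 1287 + 1716 + 1716 = 5812.

5812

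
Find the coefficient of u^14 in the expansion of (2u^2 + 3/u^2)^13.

7907328

General term: C(13,j)·(2u^2)^j·(3/u^2)^(13-j), with u-exponent 2j − 2(13−j) = 4j − 26.
Set 4j − 26 = 14: j = 10.
C(13,10) = 286; 2^10 = 1024; 3^3 = 27.
Coefficient = 286 · 1024 · 27 = 7907328.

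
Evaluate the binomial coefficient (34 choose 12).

548354040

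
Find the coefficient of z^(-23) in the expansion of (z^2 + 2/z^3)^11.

28160

General term: C(11,j)·(z^2)^j·(2/z^3)^(11-j), with z-exponent 2j − 3(11−j) = 5j − 33.
Set 5j − 33 = -23: j = 2.
C(11,2) = 55; 1^2 = 1; 2^9 = 512.
Coefficient = 55 · 1 · 512 = 28160.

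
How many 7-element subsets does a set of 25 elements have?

480700

C(25,7) = (25·24·23·22·21·20·19) / 7! = 2422728000 / 5040 = 480700.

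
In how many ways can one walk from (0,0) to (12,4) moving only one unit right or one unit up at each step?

Each path is a sequence of 16 steps with 12 rights: C(16,12) = 1820.

1820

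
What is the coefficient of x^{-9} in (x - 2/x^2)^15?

General term: C(15,j)·(x)^j·(-2/x^2)^(15-j), with x-exponent 1j − 2(15−j) = 3j − 30.
Set 3j − 30 = -9: j = 7.
C(15,7) = 6435; 1^7 = 1; (-2)^8 = 256.
Coefficient = 6435 · 1 · 256 = 1647360.

1647360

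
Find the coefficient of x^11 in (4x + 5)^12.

251658240

The general term is C(12,j)·(4x)^j·(5)^(12-j); the x^11 term has j = 11.
C(12,11) = 12.
Coefficient = C(12,11) · 4^11 · 5^1 = 12 · 4194304 · 5 = 251658240.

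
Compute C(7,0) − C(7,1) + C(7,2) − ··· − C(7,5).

-6

The partial alternating sum Σ_{k=0}^{5} (−1)^k C(7,k) = (−1)^5 C(6,5) = -6.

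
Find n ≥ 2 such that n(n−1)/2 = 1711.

59

n(n−1)/2 = 1711 ⇒ n(n−1) = 3422. Since 59·58 = 3422, n = 59.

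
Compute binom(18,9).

48620

C(18,9) = (18·17·16·15·14·13·12·11·10) / 9! = 17643225600 / 362880 = 48620.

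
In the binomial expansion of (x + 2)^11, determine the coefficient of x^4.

The general term is C(11,j)·(x)^j·(2)^(11-j); the x^4 term has j = 4.
C(11,4) = 330.
Coefficient = C(11,4) · 2^7 = 330 · 128 = 42240.

42240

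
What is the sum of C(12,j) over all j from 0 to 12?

4096

Setting x = 1 in (1+x)^12 gives Σ C(12,j) = 2^12 = 4096.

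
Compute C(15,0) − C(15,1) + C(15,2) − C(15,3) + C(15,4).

The partial alternating sum Σ_{k=0}^{4} (−1)^k C(15,k) = (−1)^4 C(14,4) = 1001.

1001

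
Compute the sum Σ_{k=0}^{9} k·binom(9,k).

2304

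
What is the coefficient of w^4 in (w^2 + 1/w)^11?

462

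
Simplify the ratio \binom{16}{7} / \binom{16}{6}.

C(n,k+1)/C(n,k) = (n−k)/(k+1) = (16−6)/(6+1) = 10/7.

10/7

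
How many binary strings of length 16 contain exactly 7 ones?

11440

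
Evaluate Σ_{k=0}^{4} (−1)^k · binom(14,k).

The partial alternating sum Σ_{k=0}^{4} (−1)^k C(14,k) = (−1)^4 C(13,4) = 715.

715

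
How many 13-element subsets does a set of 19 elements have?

27132

C(19,13) = C(19,6) by symmetry.
C(19,6) = (19·18·17·16·15·14) / 6! = 19535040 / 720 = 27132.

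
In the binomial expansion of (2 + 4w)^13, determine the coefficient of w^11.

1308622848

The general term is C(13,j)·(2)^j·(4w)^(13-j); the w^11 term has j = 2.
C(13,2) = 78.
Coefficient = C(13,2) · 2^2 · 4^11 = 78 · 4 · 4194304 = 1308622848.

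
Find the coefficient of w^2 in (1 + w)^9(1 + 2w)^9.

Coefficient of w^2 = Σ_{j} C(9,j)·1^j·C(9,2-j)·2^(2-j) for j from 0 to 2.
= 144 + 162 + 36 = 342.

342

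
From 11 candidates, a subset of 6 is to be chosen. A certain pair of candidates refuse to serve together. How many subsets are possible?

336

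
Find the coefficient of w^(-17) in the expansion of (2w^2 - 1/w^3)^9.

General term: C(9,j)·(2w^2)^j·(-1/w^3)^(9-j), with w-exponent 2j − 3(9−j) = 5j − 27.
Set 5j − 27 = -17: j = 2.
C(9,2) = 36; 2^2 = 4; (-1)^7 = -1.
Coefficient = 36 · 4 · (-1) = -144.

-144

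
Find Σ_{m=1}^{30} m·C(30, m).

Since m·C(30,m) = 30·C(29,m−1), the sum is 30·2^29 = 30·536870912 = 16106127360.

16106127360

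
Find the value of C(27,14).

C(27,14) = C(27,13) by symmetry.
C(27,13) = (27·26·25·24·23·22·21·20·19·18·17·16·15) / 13! = 124903451312640000 / 6227020800 = 20058300.

20058300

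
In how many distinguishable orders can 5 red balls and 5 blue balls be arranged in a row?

Choose positions for the red balls: C(10,5) = 252.

252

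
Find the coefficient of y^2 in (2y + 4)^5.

The general term is C(5,j)·(2y)^j·(4)^(5-j); the y^2 term has j = 2.
C(5,2) = 10.
Coefficient = C(5,2) · 2^2 · 4^3 = 10 · 4 · 64 = 2560.

2560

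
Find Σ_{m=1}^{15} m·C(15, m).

245760

Differentiating (1+x)^15 and setting x=1: Σ m·C(15,m) = 15·2^14 = 245760.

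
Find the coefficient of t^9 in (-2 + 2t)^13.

The general term is C(13,j)·(-2)^j·(2t)^(13-j); the t^9 term has j = 4.
C(13,4) = 715.
Coefficient = C(13,4) · (-2)^4 · 2^9 = 715 · 16 · 512 = 5857280.

5857280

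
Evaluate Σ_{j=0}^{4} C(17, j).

3214

1 + 17 + 136 + 680 + 2380 = 3214.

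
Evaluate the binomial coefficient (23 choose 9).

817190

C(23,9) = (23·22·21·20·19·18·17·16·15) / 9! = 296541907200 / 362880 = 817190.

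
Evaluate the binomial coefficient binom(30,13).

C(30,13) = (30·29·28·27·26·25·24·23·22·21·20·19·18) / 13! = 745747076954880000 / 6227020800 = 119759850.

119759850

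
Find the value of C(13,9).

C(13,9) = C(13,4) by symmetry.
C(13,4) = (13·12·11·10) / 4! = 17160 / 24 = 715.

715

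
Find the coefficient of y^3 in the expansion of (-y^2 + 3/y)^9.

General term: C(9,j)·(-y^2)^j·(3/y)^(9-j), with y-exponent 2j − 1(9−j) = 3j − 9.
Set 3j − 9 = 3: j = 4.
C(9,4) = 126; (-1)^4 = 1; 3^5 = 243.
Coefficient = 126 · 1 · 243 = 30618.

30618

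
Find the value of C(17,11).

12376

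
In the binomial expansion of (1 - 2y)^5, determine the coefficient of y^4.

The general term is C(5,j)·(1)^j·(-2y)^(5-j); the y^4 term has j = 1.
C(5,1) = 5.
Coefficient = C(5,1) · (-2)^4 = 5 · 16 = 80.

80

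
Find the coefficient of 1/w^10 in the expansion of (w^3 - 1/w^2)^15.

-1365

General term: C(15,j)·(w^3)^j·(-1/w^2)^(15-j), with w-exponent 3j − 2(15−j) = 5j − 30.
Set 5j − 30 = -10: j = 4.
C(15,4) = 1365; 1^4 = 1; (-1)^11 = -1.
Coefficient = 1365 · 1 · (-1) = -1365.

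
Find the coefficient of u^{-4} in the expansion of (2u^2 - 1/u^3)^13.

General term: C(13,j)·(2u^2)^j·(-1/u^3)^(13-j), with u-exponent 2j − 3(13−j) = 5j − 39.
Set 5j − 39 = -4: j = 7.
C(13,7) = 1716; 2^7 = 128; (-1)^6 = 1.
Coefficient = 1716 · 128 · 1 = 219648.

219648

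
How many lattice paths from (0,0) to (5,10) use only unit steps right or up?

3003

Each path is a sequence of 15 steps with 5 rights: C(15,5) = 3003.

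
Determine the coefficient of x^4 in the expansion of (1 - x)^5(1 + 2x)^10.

Coefficient of x^4 = Σ_{j} C(5,j)·(-1)^j·C(10,4-j)·2^(4-j) for j from 0 to 4.
= 3360 + (-4800) + 1800 + (-200) + 5 = 165.

165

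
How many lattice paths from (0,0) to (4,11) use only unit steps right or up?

1365

Each path is a sequence of 15 steps with 4 rights: C(15,4) = 1365.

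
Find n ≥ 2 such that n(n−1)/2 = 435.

30

n(n−1)/2 = 435 ⇒ n(n−1) = 870. Since 30·29 = 870, n = 30.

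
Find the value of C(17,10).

19448

C(17,10) = C(17,7) by symmetry.
C(17,7) = (17·16·15·14·13·12·11) / 7! = 98017920 / 5040 = 19448.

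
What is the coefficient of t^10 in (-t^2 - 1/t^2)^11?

-165

General term: C(11,j)·(-t^2)^j·(-1/t^2)^(11-j), with t-exponent 2j − 2(11−j) = 4j − 22.
Set 4j − 22 = 10: j = 8.
C(11,8) = 165; (-1)^8 = 1; (-1)^3 = -1.
Coefficient = 165 · 1 · (-1) = -165.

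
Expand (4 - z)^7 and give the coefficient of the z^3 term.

-8960

The general term is C(7,j)·(4)^j·(-z)^(7-j); the z^3 term has j = 4.
C(7,4) = 35.
Coefficient = C(7,4) · 4^4 · (-1)^3 = 35 · 256 · (-1) = -8960.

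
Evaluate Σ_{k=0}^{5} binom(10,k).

638

1 + 10 + 45 + 120 + 210 + 252 = 638.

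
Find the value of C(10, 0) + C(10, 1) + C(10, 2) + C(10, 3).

176

1 + 10 + 45 + 120 = 176.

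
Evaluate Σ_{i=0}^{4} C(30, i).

1 + 30 + 435 + 4060 + 27405 = 31931.

31931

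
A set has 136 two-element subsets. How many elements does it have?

17

n(n−1)/2 = 136 ⇒ n(n−1) = 272. Since 17·16 = 272, n = 17.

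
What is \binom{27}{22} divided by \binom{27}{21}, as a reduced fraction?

C(n,k+1)/C(n,k) = (n−k)/(k+1) = (27−21)/(21+1) = 6/22 = 3/11.

3/11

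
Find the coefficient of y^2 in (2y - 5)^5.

-5000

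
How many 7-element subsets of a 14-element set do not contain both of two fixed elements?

2640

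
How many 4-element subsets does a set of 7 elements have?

C(7,4) = C(7,3) by symmetry.
C(7,3) = (7·6·5) / 3! = 210 / 6 = 35.

35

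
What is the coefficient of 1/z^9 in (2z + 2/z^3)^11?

General term: C(11,j)·(2z)^j·(2/z^3)^(11-j), with z-exponent 1j − 3(11−j) = 4j − 33.
Set 4j − 33 = -9: j = 6.
C(11,6) = 462; 2^6 = 64; 2^5 = 32.
Coefficient = 462 · 64 · 32 = 946176.

946176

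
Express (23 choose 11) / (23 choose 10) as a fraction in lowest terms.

13/11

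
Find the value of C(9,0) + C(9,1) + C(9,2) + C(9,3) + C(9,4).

256

1 + 9 + 36 + 84 + 126 = 256.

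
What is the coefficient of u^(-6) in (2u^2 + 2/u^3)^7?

General term: C(7,j)·(2u^2)^j·(2/u^3)^(7-j), with u-exponent 2j − 3(7−j) = 5j − 21.
Set 5j − 21 = -6: j = 3.
C(7,3) = 35; 2^3 = 8; 2^4 = 16.
Coefficient = 35 · 8 · 16 = 4480.

4480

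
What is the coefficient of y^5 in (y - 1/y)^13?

General term: C(13,j)·(y)^j·(-1/y)^(13-j), with y-exponent 1j − 1(13−j) = 2j − 13.
Set 2j − 13 = 5: j = 9.
C(13,9) = 715; 1^9 = 1; (-1)^4 = 1.
Coefficient = 715 · 1 · 1 = 715.

715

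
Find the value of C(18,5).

8568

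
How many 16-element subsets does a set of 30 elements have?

C(30,16) = C(30,14) by symmetry.
C(30,14) = (30·29·28·27·26·25·24·23·22·21·20·19·18·17) / 14! = 12677700308232960000 / 87178291200 = 145422675.

145422675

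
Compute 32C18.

C(32,18) = C(32,14) by symmetry.
C(32,14) = (32·31·30·29·28·27·26·25·24·23·22·21·20·19) / 14! = 41098950018846720000 / 87178291200 = 471435600.

471435600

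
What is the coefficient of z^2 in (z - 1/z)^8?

-56

General term: C(8,j)·(z)^j·(-1/z)^(8-j), with z-exponent 1j − 1(8−j) = 2j − 8.
Set 2j − 8 = 2: j = 5.
C(8,5) = 56; 1^5 = 1; (-1)^3 = -1.
Coefficient = 56 · 1 · (-1) = -56.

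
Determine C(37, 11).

854992152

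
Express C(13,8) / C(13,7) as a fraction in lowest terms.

3/4

C(n,k+1)/C(n,k) = (n−k)/(k+1) = (13−7)/(7+1) = 6/8 = 3/4.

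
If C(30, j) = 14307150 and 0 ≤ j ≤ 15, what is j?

9

C(30,j) increases on 0 ≤ j ≤ 15. C(30,8) = 5852925 and C(30,9) = 14307150, so j = 9.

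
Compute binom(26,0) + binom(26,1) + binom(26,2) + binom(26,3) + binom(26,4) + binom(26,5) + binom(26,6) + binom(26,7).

1 + 26 + 325 + 2600 + 14950 + 65780 + 230230 + 657800 = 971712.

971712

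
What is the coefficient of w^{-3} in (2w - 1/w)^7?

-84

General term: C(7,j)·(2w)^j·(-1/w)^(7-j), with w-exponent 1j − 1(7−j) = 2j − 7.
Set 2j − 7 = -3: j = 2.
C(7,2) = 21; 2^2 = 4; (-1)^5 = -1.
Coefficient = 21 · 4 · (-1) = -84.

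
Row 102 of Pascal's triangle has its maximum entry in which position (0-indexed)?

C(102,k) is maximized at k = 102/2 = 51.

51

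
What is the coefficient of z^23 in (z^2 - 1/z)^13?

General term: C(13,j)·(z^2)^j·(-1/z)^(13-j), with z-exponent 2j − 1(13−j) = 3j − 13.
Set 3j − 13 = 23: j = 12.
C(13,12) = 13; 1^12 = 1; (-1)^1 = -1.
Coefficient = 13 · 1 · (-1) = -13.

-13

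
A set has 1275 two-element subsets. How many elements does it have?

51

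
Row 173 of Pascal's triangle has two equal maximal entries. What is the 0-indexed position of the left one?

For odd n = 173, C(173,j) peaks at j = (n−1)/2 and (n+1)/2; the lower is 86.

86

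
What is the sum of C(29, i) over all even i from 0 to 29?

268435456

Even-i terms of row 29 sum to 2^28 = 268435456.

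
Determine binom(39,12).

3910797436

C(39,12) = (39·38·37·36·35·34·33·32·31·30·29·28) / 12! = 1873278229119897600 / 479001600 = 3910797436.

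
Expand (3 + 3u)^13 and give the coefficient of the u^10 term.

The general term is C(13,j)·(3)^j·(3u)^(13-j); the u^10 term has j = 3.
C(13,3) = 286.
Coefficient = C(13,3) · 3^3 · 3^10 = 286 · 27 · 59049 = 455976378.

455976378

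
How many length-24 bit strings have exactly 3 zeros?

2024

Choose the 3 positions: C(24,3) = 2024.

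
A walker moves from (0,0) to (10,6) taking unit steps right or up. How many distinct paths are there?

Each path is a sequence of 16 steps with 10 rights: C(16,10) = 8008.

8008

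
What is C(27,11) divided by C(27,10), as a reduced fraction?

C(n,k+1)/C(n,k) = (n−k)/(k+1) = (27−10)/(10+1) = 17/11.

17/11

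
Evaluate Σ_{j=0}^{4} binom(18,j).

4048

1 + 18 + 153 + 816 + 3060 = 4048.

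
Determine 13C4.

C(13,4) = (13·12·11·10) / 4! = 17160 / 24 = 715.

715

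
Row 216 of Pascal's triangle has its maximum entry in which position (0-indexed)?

C(216,r) is maximized at r = 216/2 = 108.

108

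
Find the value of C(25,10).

3268760

C(25,10) = (25·24·23·22·21·20·19·18·17·16) / 10! = 11861676288000 / 3628800 = 3268760.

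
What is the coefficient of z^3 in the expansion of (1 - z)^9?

-84

The general term is C(9,j)·(1)^j·(-z)^(9-j); the z^3 term has j = 6.
C(9,6) = 84.
Coefficient = C(9,6) · (-1)^3 = 84 · (-1) = -84.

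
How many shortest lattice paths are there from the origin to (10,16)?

5311735

Each path is a sequence of 26 steps with 10 rights: C(26,10) = 5311735.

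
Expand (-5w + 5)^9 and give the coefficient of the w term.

The general term is C(9,j)·(-5w)^j·(5)^(9-j); the w^1 term has j = 1.
C(9,1) = 9.
Coefficient = C(9,1) · (-5)^1 · 5^8 = 9 · (-5) · 390625 = -17578125.

-17578125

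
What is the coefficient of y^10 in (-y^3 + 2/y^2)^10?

General term: C(10,j)·(-y^3)^j·(2/y^2)^(10-j), with y-exponent 3j − 2(10−j) = 5j − 20.
Set 5j − 20 = 10: j = 6.
C(10,6) = 210; (-1)^6 = 1; 2^4 = 16.
Coefficient = 210 · 1 · 16 = 3360.

3360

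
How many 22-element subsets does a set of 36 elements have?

3796297200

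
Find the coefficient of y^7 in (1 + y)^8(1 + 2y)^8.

166344

Coefficient of y^7 = Σ_{j} C(8,j)·1^j·C(8,7-j)·2^(7-j) for j from 0 to 7.
= 1024 + 14336 + 50176 + 62720 + 31360 + 6272 + 448 + 8 = 166344.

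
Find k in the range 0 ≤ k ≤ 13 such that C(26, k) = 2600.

3

C(26,k) increases on 0 ≤ k ≤ 13. C(26,2) = 325 and C(26,3) = 2600, so k = 3.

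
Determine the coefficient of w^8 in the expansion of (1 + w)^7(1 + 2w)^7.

59906

Coefficient of w^8 = Σ_{j} C(7,j)·1^j·C(7,8-j)·2^(8-j) for j from 1 to 7.
= 896 + 9408 + 23520 + 19600 + 5880 + 588 + 14 = 59906.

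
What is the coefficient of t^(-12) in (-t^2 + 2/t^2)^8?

General term: C(8,j)·(-t^2)^j·(2/t^2)^(8-j), with t-exponent 2j − 2(8−j) = 4j − 16.
Set 4j − 16 = -12: j = 1.
C(8,1) = 8; (-1)^1 = -1; 2^7 = 128.
Coefficient = 8 · (-1) · 128 = -1024.

-1024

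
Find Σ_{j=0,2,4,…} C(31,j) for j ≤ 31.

1073741824

Even-j terms of row 31 sum to 2^30 = 1073741824.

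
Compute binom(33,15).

1037158320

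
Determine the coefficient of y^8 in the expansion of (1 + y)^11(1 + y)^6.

24310

(1 + y)^11(1 + y)^6 = (1 + y)^17, so the coefficient of y^8 is C(17,8)·1^8 = 24310·1 = 24310.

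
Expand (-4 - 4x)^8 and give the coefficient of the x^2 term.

The general term is C(8,j)·(-4)^j·(-4x)^(8-j); the x^2 term has j = 6.
C(8,6) = 28.
Coefficient = C(8,6) · (-4)^6 · (-4)^2 = 28 · 4096 · 16 = 1835008.

1835008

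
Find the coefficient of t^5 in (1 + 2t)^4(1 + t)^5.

681

Coefficient of t^5 = Σ_{j} C(4,j)·2^j·C(5,5-j)·1^(5-j) for j from 0 to 4.
= 1 + 40 + 240 + 320 + 80 = 681.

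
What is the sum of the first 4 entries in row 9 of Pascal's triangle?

130

1 + 9 + 36 + 84 = 130.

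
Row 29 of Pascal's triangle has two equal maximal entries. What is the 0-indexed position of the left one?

For odd n = 29, C(29,j) peaks at j = (n−1)/2 and (n+1)/2; the lower is 14.

14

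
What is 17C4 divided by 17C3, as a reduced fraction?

7/2

C(n,k+1)/C(n,k) = (n−k)/(k+1) = (17−3)/(3+1) = 14/4 = 7/2.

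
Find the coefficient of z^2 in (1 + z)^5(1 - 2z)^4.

-6

Coefficient of z^2 = Σ_{j} C(5,j)·1^j·C(4,2-j)·(-2)^(2-j) for j from 0 to 2.
= 24 + (-40) + 10 = -6.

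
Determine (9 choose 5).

C(9,5) = C(9,4) by symmetry.
C(9,4) = (9·8·7·6) / 4! = 3024 / 24 = 126.

126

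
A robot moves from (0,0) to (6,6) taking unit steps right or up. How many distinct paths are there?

Each path is a sequence of 12 steps with 6 rights: C(12,6) = 924.

924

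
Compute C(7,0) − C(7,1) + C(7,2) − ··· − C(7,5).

-6

The partial alternating sum Σ_{k=0}^{5} (−1)^k C(7,k) = (−1)^5 C(6,5) = -6.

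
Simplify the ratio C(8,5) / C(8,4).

4/5

C(n,k+1)/C(n,k) = (n−k)/(k+1) = (8−4)/(4+1) = 4/5.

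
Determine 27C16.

C(27,16) = C(27,11) by symmetry.
C(27,11) = (27·26·25·24·23·22·21·20·19·18·17) / 11! = 520431047136000 / 39916800 = 13037895.

13037895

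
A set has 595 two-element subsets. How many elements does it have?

n(n−1)/2 = 595 ⇒ n(n−1) = 1190. Since 35·34 = 1190, n = 35.

35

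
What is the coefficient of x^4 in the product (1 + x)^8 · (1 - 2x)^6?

38

Coefficient of x^4 = Σ_{j} C(8,j)·1^j·C(6,4-j)·(-2)^(4-j) for j from 0 to 4.
= 240 + (-1280) + 1680 + (-672) + 70 = 38.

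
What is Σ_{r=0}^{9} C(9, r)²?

Σ C(9,r)² is the coefficient of x^9 in (1+x)^9(1+x)^9 = (1+x)^18, i.e. C(18,9) = 48620.

48620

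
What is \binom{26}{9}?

3124550

C(26,9) = (26·25·24·23·22·21·20·19·18) / 9! = 1133836704000 / 362880 = 3124550.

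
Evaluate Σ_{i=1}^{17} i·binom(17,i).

Since i·C(17,i) = 17·C(16,i−1), the sum is 17·2^16 = 17·65536 = 1114112.

1114112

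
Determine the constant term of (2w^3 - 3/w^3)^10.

General term: C(10,j)·(2w^3)^j·(-3/w^3)^(10-j), with w-exponent 3j − 3(10−j) = 6j − 30.
Set 6j − 30 = 0: j = 5.
C(10,5) = 252; 2^5 = 32; (-3)^5 = -243.
Coefficient = 252 · 32 · (-243) = -1959552.

-1959552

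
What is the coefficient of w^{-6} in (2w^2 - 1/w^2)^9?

672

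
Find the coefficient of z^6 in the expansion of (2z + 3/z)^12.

3041280

General term: C(12,j)·(2z)^j·(3/z)^(12-j), with z-exponent 1j − 1(12−j) = 2j − 12.
Set 2j − 12 = 6: j = 9.
C(12,9) = 220; 2^9 = 512; 3^3 = 27.
Coefficient = 220 · 512 · 27 = 3041280.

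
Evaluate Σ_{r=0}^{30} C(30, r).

Setting x = 1 in (1+x)^30 gives Σ C(30,r) = 2^30 = 1073741824.

1073741824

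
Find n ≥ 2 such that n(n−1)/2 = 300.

n(n−1)/2 = 300 ⇒ n(n−1) = 600. Since 25·24 = 600, n = 25.

25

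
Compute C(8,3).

C(8,3) = (8·7·6) / 3! = 336 / 6 = 56.

56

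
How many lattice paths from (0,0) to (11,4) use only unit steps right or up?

Each path is a sequence of 15 steps with 11 rights: C(15,11) = 1365.

1365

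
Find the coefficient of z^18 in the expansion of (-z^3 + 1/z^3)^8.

General term: C(8,j)·(-z^3)^j·(1/z^3)^(8-j), with z-exponent 3j − 3(8−j) = 6j − 24.
Set 6j − 24 = 18: j = 7.
C(8,7) = 8; (-1)^7 = -1; 1^1 = 1.
Coefficient = 8 · (-1) · 1 = -8.

-8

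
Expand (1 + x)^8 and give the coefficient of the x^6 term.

28

The general term is C(8,j)·(1)^j·(x)^(8-j); the x^6 term has j = 2.
C(8,2) = 28.
Coefficient = C(8,2) = 28.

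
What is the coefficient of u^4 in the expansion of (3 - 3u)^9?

The general term is C(9,j)·(3)^j·(-3u)^(9-j); the u^4 term has j = 5.
C(9,5) = 126.
Coefficient = C(9,5) · 3^5 · (-3)^4 = 126 · 243 · 81 = 2480058.

2480058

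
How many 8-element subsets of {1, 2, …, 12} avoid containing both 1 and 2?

All 8-subsets: C(12,8) = 495. Those containing both fixed elements: C(10,6) = 210.
495 − 210 = 285.

285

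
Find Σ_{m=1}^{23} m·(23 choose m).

Differentiating (1+x)^23 and setting x=1: Σ m·C(23,m) = 23·2^22 = 96468992.

96468992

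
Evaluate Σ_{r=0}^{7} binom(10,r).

968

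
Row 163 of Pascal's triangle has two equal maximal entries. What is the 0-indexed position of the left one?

For odd n = 163, C(163,r) peaks at r = (n−1)/2 and (n+1)/2; the lesser is 81.

81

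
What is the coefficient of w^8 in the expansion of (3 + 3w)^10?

2657205

The general term is C(10,j)·(3)^j·(3w)^(10-j); the w^8 term has j = 2.
C(10,2) = 45.
Coefficient = C(10,2) · 3^2 · 3^8 = 45 · 9 · 6561 = 2657205.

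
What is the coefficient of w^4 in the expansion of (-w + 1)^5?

The general term is C(5,j)·(-w)^j·(1)^(5-j); the w^4 term has j = 4.
C(5,4) = 5.
Coefficient = C(5,4) = 5.

5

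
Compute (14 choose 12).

91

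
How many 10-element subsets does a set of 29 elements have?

20030010

C(29,10) = (29·28·27·26·25·24·23·22·21·20) / 10! = 72684900288000 / 3628800 = 20030010.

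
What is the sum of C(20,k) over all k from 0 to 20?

1048576

The entries of row 20 sum to 2^20 = 1048576.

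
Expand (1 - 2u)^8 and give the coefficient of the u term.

The general term is C(8,j)·(1)^j·(-2u)^(8-j); the u^1 term has j = 7.
C(8,7) = 8.
Coefficient = C(8,7) · (-2)^1 = 8 · (-2) = -16.

-16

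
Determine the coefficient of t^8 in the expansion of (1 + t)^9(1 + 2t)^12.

Coefficient of t^8 = Σ_{j} C(9,j)·1^j·C(12,8-j)·2^(8-j) for j from 0 to 8.
= 126720 + 912384 + 2128896 + 2128896 + 997920 + 221760 + 22176 + 864 + 9 = 6539625.

6539625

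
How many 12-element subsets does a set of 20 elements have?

125970

C(20,12) = C(20,8) by symmetry.
C(20,8) = (20·19·18·17·16·15·14·13) / 8! = 5079110400 / 40320 = 125970.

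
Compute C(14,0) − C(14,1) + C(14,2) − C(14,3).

-286

The partial alternating sum Σ_{k=0}^{3} (−1)^k C(14,k) = (−1)^3 C(13,3) = -286.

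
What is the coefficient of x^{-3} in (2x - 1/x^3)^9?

-5376

General term: C(9,j)·(2x)^j·(-1/x^3)^(9-j), with x-exponent 1j − 3(9−j) = 4j − 27.
Set 4j − 27 = -3: j = 6.
C(9,6) = 84; 2^6 = 64; (-1)^3 = -1.
Coefficient = 84 · 64 · (-1) = -5376.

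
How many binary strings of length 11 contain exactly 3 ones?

165

Choose the 3 positions: C(11,3) = 165.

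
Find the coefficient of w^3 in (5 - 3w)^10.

-253125000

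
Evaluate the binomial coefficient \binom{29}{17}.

51895935

C(29,17) = C(29,12) by symmetry.
C(29,12) = (29·28·27·26·25·24·23·22·21·20·19·18) / 12! = 24858235898496000 / 479001600 = 51895935.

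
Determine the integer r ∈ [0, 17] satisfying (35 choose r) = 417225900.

C(35,r) increases on 0 ≤ r ≤ 17. C(35,10) = 183579396 and C(35,11) = 417225900, so r = 11.

11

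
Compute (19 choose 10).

92378

C(19,10) = C(19,9) by symmetry.
C(19,9) = (19·18·17·16·15·14·13·12·11) / 9! = 33522128640 / 362880 = 92378.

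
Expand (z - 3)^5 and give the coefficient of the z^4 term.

The general term is C(5,j)·(z)^j·(-3)^(5-j); the z^4 term has j = 4.
C(5,4) = 5.
Coefficient = C(5,4) · (-3)^1 = 5 · (-3) = -15.

-15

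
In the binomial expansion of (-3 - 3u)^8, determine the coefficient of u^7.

The general term is C(8,j)·(-3)^j·(-3u)^(8-j); the u^7 term has j = 1.
C(8,1) = 8.
Coefficient = C(8,1) · (-3)^1 · (-3)^7 = 8 · (-3) · (-2187) = 52488.

52488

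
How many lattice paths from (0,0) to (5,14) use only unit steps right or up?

11628

Each path is a sequence of 19 steps with 5 rights: C(19,5) = 11628.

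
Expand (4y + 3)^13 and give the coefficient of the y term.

27634932

The general term is C(13,j)·(4y)^j·(3)^(13-j); the y^1 term has j = 1.
C(13,1) = 13.
Coefficient = C(13,1) · 4^1 · 3^12 = 13 · 4 · 531441 = 27634932.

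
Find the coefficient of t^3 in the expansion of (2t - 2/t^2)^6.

-384

General term: C(6,j)·(2t)^j·(-2/t^2)^(6-j), with t-exponent 1j − 2(6−j) = 3j − 12.
Set 3j − 12 = 3: j = 5.
C(6,5) = 6; 2^5 = 32; (-2)^1 = -2.
Coefficient = 6 · 32 · (-2) = -384.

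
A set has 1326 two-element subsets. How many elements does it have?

52

n(n−1)/2 = 1326 ⇒ n(n−1) = 2652. Since 52·51 = 2652, n = 52.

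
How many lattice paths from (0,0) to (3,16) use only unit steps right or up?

Each path is a sequence of 19 steps with 3 rights: C(19,3) = 969.

969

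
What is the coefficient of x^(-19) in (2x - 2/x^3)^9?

General term: C(9,j)·(2x)^j·(-2/x^3)^(9-j), with x-exponent 1j − 3(9−j) = 4j − 27.
Set 4j − 27 = -19: j = 2.
C(9,2) = 36; 2^2 = 4; (-2)^7 = -128.
Coefficient = 36 · 4 · (-128) = -18432.

-18432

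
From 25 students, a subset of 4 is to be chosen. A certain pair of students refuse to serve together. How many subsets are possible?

12397

All 4-subsets: C(25,4) = 12650. Those containing both fixed elements: C(23,2) = 253.
12650 − 253 = 12397.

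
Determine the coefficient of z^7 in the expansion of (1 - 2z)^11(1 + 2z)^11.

Coefficient of z^7 = Σ_{j} C(11,j)·(-2)^j·C(11,7-j)·2^(7-j) for j from 0 to 7.
= 42240 + (-650496) + 3252480 + (-6969600) + 6969600 + (-3252480) + 650496 + (-42240) = 0.

0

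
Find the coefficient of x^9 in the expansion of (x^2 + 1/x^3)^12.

General term: C(12,j)·(x^2)^j·(1/x^3)^(12-j), with x-exponent 2j − 3(12−j) = 5j − 36.
Set 5j − 36 = 9: j = 9.
C(12,9) = 220; 1^9 = 1; 1^3 = 1.
Coefficient = 220 · 1 · 1 = 220.

220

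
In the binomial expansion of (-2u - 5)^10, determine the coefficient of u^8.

The general term is C(10,j)·(-2u)^j·(-5)^(10-j); the u^8 term has j = 8.
C(10,8) = 45.
Coefficient = C(10,8) · (-2)^8 · (-5)^2 = 45 · 256 · 25 = 288000.

288000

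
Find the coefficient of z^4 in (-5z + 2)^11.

The general term is C(11,j)·(-5z)^j·(2)^(11-j); the z^4 term has j = 4.
C(11,4) = 330.
Coefficient = C(11,4) · (-5)^4 · 2^7 = 330 · 625 · 128 = 26400000.

26400000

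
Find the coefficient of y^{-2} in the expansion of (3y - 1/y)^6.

General term: C(6,j)·(3y)^j·(-1/y)^(6-j), with y-exponent 1j − 1(6−j) = 2j − 6.
Set 2j − 6 = -2: j = 2.
C(6,2) = 15; 3^2 = 9; (-1)^4 = 1.
Coefficient = 15 · 9 · 1 = 135.

135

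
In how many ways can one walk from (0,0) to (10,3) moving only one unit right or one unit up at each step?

286

Each path is a sequence of 13 steps with 10 rights: C(13,10) = 286.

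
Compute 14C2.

C(14,2) = (14·13) / 2! = 182 / 2 = 91.

91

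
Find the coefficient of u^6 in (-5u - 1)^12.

14437500

The general term is C(12,j)·(-5u)^j·(-1)^(12-j); the u^6 term has j = 6.
C(12,6) = 924.
Coefficient = C(12,6) · (-5)^6 = 924 · 15625 = 14437500.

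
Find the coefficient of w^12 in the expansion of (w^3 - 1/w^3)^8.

General term: C(8,j)·(w^3)^j·(-1/w^3)^(8-j), with w-exponent 3j − 3(8−j) = 6j − 24.
Set 6j − 24 = 12: j = 6.
C(8,6) = 28; 1^6 = 1; (-1)^2 = 1.
Coefficient = 28 · 1 · 1 = 28.

28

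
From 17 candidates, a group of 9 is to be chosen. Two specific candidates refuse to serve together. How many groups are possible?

17875

All 9-subsets: C(17,9) = 24310. Those containing both fixed elements: C(15,7) = 6435.
24310 − 6435 = 17875.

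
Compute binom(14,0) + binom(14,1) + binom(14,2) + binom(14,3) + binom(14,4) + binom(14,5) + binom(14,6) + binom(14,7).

1 + 14 + 91 + 364 + 1001 + 2002 + 3003 + 3432 = 9908.

9908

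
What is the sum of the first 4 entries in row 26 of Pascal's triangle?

1 + 26 + 325 + 2600 = 2952.

2952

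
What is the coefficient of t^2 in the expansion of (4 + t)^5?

The general term is C(5,j)·(4)^j·(t)^(5-j); the t^2 term has j = 3.
C(5,3) = 10.
Coefficient = C(5,3) · 4^3 = 10 · 64 = 640.

640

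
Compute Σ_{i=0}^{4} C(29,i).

27841

1 + 29 + 406 + 3654 + 23751 = 27841.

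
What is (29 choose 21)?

C(29,21) = C(29,8) by symmetry.
C(29,8) = (29·28·27·26·25·24·23·22) / 8! = 173059286400 / 40320 = 4292145.

4292145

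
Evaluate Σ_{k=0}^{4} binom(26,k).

1 + 26 + 325 + 2600 + 14950 = 17902.

17902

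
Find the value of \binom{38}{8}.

48903492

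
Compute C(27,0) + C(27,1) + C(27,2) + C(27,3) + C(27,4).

20854

1 + 27 + 351 + 2925 + 17550 = 20854.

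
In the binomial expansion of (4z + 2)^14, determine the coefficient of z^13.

The general term is C(14,j)·(4z)^j·(2)^(14-j); the z^13 term has j = 13.
C(14,13) = 14.
Coefficient = C(14,13) · 4^13 · 2^1 = 14 · 67108864 · 2 = 1879048192.

1879048192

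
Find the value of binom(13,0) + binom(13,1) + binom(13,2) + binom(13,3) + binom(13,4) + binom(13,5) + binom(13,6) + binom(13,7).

1 + 13 + 78 + 286 + 715 + 1287 + 1716 + 1716 = 5812.

5812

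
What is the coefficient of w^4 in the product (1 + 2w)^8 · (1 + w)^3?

2816

Coefficient of w^4 = Σ_{j} C(8,j)·2^j·C(3,4-j)·1^(4-j) for j from 1 to 4.
= 16 + 336 + 1344 + 1120 = 2816.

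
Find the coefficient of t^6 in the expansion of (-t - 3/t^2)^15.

-12285

General term: C(15,j)·(-t)^j·(-3/t^2)^(15-j), with t-exponent 1j − 2(15−j) = 3j − 30.
Set 3j − 30 = 6: j = 12.
C(15,12) = 455; (-1)^12 = 1; (-3)^3 = -27.
Coefficient = 455 · 1 · (-27) = -12285.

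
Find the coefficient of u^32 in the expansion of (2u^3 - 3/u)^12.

General term: C(12,j)·(2u^3)^j·(-3/u)^(12-j), with u-exponent 3j − 1(12−j) = 4j − 12.
Set 4j − 12 = 32: j = 11.
C(12,11) = 12; 2^11 = 2048; (-3)^1 = -3.
Coefficient = 12 · 2048 · (-3) = -73728.

-73728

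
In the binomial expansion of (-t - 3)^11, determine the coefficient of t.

The general term is C(11,j)·(-t)^j·(-3)^(11-j); the t^1 term has j = 1.
C(11,1) = 11.
Coefficient = C(11,1) · (-1)^1 · (-3)^10 = 11 · (-1) · 59049 = -649539.

-649539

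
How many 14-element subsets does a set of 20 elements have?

38760

C(20,14) = C(20,6) by symmetry.
C(20,6) = (20·19·18·17·16·15) / 6! = 27907200 / 720 = 38760.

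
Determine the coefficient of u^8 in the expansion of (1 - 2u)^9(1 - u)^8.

598417

Coefficient of u^8 = Σ_{j} C(9,j)·(-2)^j·C(8,8-j)·(-1)^(8-j) for j from 0 to 8.
= 1 + 144 + 4032 + 37632 + 141120 + 225792 + 150528 + 36864 + 2304 = 598417.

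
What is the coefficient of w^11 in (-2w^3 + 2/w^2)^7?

General term: C(7,j)·(-2w^3)^j·(2/w^2)^(7-j), with w-exponent 3j − 2(7−j) = 5j − 14.
Set 5j − 14 = 11: j = 5.
C(7,5) = 21; (-2)^5 = -32; 2^2 = 4.
Coefficient = 21 · (-32) · 4 = -2688.

-2688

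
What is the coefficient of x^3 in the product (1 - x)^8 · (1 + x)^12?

Coefficient of x^3 = Σ_{j} C(8,j)·(-1)^j·C(12,3-j)·1^(3-j) for j from 0 to 3.
= 220 + (-528) + 336 + (-56) = -28.

-28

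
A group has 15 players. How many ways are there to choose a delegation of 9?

5005

This is C(15,9) = 5005.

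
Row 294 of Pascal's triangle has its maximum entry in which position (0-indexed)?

C(294,i) is maximized at i = 294/2 = 147.

147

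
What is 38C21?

C(38,21) = C(38,17) by symmetry.
C(38,17) = (38·37·36·35·34·33·32·31·30·29·28·27·26·25·24·23·22) / 17! = 10237090866494416404480000 / 355687428096000 = 28781143380.

28781143380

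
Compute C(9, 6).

84

C(9,6) = C(9,3) by symmetry.
C(9,3) = (9·8·7) / 3! = 504 / 6 = 84.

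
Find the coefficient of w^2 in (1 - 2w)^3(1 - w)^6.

63

Coefficient of w^2 = Σ_{j} C(3,j)·(-2)^j·C(6,2-j)·(-1)^(2-j) for j from 0 to 2.
= 15 + 36 + 12 = 63.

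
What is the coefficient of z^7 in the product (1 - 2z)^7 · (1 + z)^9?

916

Coefficient of z^7 = Σ_{j} C(7,j)·(-2)^j·C(9,7-j)·1^(7-j) for j from 0 to 7.
= 36 + (-1176) + 10584 + (-35280) + 47040 + (-24192) + 4032 + (-128) = 916.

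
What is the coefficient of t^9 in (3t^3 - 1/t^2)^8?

-13608

General term: C(8,j)·(3t^3)^j·(-1/t^2)^(8-j), with t-exponent 3j − 2(8−j) = 5j − 16.
Set 5j − 16 = 9: j = 5.
C(8,5) = 56; 3^5 = 243; (-1)^3 = -1.
Coefficient = 56 · 243 · (-1) = -13608.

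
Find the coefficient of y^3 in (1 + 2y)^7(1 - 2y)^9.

112

Coefficient of y^3 = Σ_{j} C(7,j)·2^j·C(9,3-j)·(-2)^(3-j) for j from 0 to 3.
= (-672) + 2016 + (-1512) + 280 = 112.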